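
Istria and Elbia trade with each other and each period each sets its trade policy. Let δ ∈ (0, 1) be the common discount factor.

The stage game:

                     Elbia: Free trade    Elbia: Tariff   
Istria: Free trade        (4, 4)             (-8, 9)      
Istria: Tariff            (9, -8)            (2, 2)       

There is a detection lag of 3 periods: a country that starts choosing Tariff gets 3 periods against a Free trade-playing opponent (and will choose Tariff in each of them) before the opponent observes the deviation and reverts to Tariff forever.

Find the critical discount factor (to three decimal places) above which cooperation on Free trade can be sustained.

The best deviation is to choose Tariff for all 3 undetected periods, earning 9 each, then 2 forever once detected.
Deviation value: 9(1−δ^3)/(1−δ) + 2δ^3/(1−δ); cooperation value: 4/(1−δ).
IC: 4 ≥ 9(1−δ^3) + 2δ^3 = 9 − 7δ^3.
So δ^3 ≥ 5/7, giving δ ≥ (5/7)^(1/3) ≈ 0.894.

0.894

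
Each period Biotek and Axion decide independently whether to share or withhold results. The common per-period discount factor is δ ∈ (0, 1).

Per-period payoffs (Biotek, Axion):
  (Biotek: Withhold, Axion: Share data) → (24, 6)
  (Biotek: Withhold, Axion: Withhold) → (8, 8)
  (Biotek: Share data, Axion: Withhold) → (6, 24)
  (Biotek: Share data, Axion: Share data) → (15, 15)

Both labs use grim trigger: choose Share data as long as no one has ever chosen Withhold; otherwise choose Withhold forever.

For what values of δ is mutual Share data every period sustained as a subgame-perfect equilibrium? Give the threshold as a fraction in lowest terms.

Cooperation forever yields 15 each period: 15/(1−δ).
Deviating yields 24 once, then 8 forever: 24 + 8δ/(1−δ).
No profitable deviation requires 15/(1−δ) ≥ 24 + 8δ/(1−δ).
Multiplying by (1−δ): 15 ≥ 24(1−δ) + 8δ = 24 − 16δ.
So 16δ ≥ 9, i.e. δ ≥ 9/16.

9/16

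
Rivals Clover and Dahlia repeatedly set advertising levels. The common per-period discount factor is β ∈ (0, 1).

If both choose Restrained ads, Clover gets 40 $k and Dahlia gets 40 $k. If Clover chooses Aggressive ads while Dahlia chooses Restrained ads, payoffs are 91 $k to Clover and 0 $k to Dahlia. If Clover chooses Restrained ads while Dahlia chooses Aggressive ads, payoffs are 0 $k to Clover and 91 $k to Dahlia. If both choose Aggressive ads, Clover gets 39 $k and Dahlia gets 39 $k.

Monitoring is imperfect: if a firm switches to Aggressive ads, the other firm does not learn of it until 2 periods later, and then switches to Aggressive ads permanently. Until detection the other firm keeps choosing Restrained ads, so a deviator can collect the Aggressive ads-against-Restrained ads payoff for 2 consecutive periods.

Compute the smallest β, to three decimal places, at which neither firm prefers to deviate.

Deviating for the 2 undetected periods gains 91−40 = 51 per period over cooperation, then loses 40−39 = 1 per period forever once punishment starts.
Gain: 51(1 + β + … + β^1); loss: 1·β^2/(1−β).
No profitable deviation ⇔ 51(1−β^2) ≤ 1·β^2, i.e. β^2 ≥ 51/(51+1) = 51/52.
Hence β ≥ (51/52)^(1/2) ≈ 0.990.

0.990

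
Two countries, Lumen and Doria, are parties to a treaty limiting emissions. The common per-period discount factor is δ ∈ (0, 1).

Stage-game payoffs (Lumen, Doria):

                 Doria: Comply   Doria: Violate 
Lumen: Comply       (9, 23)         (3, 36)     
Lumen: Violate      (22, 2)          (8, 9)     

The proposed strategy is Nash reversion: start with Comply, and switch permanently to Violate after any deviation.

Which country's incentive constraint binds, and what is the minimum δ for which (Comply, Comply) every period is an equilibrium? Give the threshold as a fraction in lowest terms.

Lumen's threshold: (22−9)/(22−8) = 13/14.
Doria's threshold: (36−23)/(36−9) = 13/27.
13/14 > 13/27, so Lumen binds and δ* = 13/14.

Lumen; δ ≥ 13/14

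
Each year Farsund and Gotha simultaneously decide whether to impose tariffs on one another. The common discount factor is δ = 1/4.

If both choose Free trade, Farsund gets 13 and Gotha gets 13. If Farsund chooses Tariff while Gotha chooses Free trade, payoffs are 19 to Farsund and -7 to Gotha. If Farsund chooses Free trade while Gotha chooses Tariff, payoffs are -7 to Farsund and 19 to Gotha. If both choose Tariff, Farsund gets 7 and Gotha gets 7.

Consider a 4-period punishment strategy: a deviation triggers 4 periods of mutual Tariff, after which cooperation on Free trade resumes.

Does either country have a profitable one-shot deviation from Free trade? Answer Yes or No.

Comparing payoff streams over the 5 periods until play realigns: cooperate → 13(1+δ+…+δ^4); deviate → 19 + 7(δ+…+δ^4).
Cooperation is sustained iff (13−7)(δ+…+δ^4) ≥ 19−13.
δ+…+δ^4 = 1/4·(1−(1/4)^4)/(1−1/4) = 0.3320, and (19−13)/(13−7) = 1.0000.
0.3320 < 1.0000, so cooperation is not sustainable.

Yes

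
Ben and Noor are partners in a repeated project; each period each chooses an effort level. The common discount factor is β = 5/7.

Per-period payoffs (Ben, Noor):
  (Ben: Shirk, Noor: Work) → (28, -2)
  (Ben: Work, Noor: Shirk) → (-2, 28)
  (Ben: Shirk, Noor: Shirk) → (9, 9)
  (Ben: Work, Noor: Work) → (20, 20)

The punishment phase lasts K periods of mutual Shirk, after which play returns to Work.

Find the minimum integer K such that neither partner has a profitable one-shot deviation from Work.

2

Need Σ_{k=1}^{K} β^k ≥ (28−20)/(20−9) = 0.7273 at β = 5/7.
At K = 1 the sum is 0.7143 < 0.7273; at K = 2 it is 1.2245 ≥ 0.7273.
So the minimum punishment length is K = 2.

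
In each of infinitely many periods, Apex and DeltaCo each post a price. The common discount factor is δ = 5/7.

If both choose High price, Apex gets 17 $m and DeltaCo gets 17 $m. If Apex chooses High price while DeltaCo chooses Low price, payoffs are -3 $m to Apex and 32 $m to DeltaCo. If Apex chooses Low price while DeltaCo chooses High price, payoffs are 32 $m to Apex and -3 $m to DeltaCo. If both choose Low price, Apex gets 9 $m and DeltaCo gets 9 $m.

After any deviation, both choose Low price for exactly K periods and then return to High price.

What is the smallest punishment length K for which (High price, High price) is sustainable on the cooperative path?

No profitable deviation requires (17−9)(δ+…+δ^K) ≥ 32−17, i.e. δ+…+δ^K ≥ 15/8 ≈ 1.8750.
With δ = 5/7, the partial sums are K=1: 0.7143, K=2: 1.2245, K=3: 1.5889, K=4: 1.8492, K=5: 2.0352.
K = 5 is the first length at which the sum reaches 1.8750.

5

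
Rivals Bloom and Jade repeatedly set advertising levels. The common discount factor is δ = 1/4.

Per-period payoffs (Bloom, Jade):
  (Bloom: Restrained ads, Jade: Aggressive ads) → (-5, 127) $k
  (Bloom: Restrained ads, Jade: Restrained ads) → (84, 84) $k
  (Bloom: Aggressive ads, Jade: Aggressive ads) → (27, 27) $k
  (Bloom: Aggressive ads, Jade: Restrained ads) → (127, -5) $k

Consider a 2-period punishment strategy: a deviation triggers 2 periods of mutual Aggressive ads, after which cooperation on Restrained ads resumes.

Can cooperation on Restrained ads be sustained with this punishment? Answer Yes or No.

IC: δ+…+δ^2 ≥ (127−84)/(84−27) = 43/57.
At δ = 1/4: partial sum = 0.3125 < 0.7544. Cooperation not sustainable.

No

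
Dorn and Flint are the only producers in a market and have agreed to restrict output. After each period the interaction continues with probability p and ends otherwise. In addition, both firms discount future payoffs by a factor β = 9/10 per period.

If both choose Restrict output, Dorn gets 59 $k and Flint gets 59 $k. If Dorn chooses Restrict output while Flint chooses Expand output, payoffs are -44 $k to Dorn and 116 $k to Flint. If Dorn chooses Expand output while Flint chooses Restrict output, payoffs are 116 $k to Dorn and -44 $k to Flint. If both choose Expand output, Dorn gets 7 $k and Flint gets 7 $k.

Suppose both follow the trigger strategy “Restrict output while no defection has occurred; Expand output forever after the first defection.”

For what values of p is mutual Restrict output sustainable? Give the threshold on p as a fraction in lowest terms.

190/327

With continuation probability p and discount β, the effective per-period discount factor is βp.
Grim-trigger IC: βp ≥ (116−59)/(116−7) = 57/109.
So p ≥ (57/109)/(9/10) = 190/327.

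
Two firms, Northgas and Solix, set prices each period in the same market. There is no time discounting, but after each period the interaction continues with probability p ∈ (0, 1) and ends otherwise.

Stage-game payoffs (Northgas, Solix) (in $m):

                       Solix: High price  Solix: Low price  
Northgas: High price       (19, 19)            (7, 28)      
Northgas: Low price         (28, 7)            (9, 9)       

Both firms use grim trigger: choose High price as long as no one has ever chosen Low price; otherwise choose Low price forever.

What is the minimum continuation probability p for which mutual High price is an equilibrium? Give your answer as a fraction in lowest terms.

Expected cooperation value is 19 + p·19 + p²·19 + … = 19/(1−p); deviation gives 28 + p·9/(1−p).
19 ≥ 28(1−p) + 9p ⇒ 19p ≥ 9 ⇒ p ≥ 9/19.

9/19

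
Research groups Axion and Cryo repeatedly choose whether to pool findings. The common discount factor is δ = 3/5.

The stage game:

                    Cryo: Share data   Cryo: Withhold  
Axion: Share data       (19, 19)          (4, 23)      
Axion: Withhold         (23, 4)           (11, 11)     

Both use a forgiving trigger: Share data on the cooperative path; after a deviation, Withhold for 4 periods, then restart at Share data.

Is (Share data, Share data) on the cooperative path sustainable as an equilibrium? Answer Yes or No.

A one-shot deviation gives 23 now, then 11 for 4 periods, then back to 19.
Gain from deviating: (23−19) today; loss: (19−11) in each of the next 4 periods.
No-deviation condition: (19−11)(δ+…+δ^4) ≥ 23−19, i.e. δ+…+δ^4 ≥ 1/2.
At δ = 3/5: δ+…+δ^4 = 1.3056 ≥ 0.5000.
So cooperation is sustainable.

Yes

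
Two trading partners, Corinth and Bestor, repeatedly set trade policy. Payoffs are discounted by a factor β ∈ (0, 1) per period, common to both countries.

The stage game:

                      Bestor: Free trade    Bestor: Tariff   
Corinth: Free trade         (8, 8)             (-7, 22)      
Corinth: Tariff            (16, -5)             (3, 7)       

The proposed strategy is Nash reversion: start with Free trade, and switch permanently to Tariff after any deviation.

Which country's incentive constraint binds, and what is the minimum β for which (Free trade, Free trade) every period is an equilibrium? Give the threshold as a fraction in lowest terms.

For Corinth: deviation gain 16−8 = 8, per-period punishment loss 8−3 = 5. IC gives β ≥ 8/13.
For Bestor: gain 14, loss 1 per period, so β ≥ 14/15.
The tighter constraint is Bestor's, so cooperation needs β ≥ 14/15.

Bestor; β ≥ 14/15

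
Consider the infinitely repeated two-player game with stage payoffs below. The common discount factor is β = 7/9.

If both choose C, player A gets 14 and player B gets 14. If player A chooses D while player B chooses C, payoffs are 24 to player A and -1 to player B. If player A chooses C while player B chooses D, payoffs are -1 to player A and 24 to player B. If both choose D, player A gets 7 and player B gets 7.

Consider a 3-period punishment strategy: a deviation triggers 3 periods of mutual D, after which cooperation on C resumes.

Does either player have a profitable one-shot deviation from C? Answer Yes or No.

No

Comparing payoff streams over the 4 periods until play realigns: cooperate → 14(1+β+…+β^3); deviate → 24 + 7(β+…+β^3).
Cooperation is sustained iff (14−7)(β+…+β^3) ≥ 24−14.
β+…+β^3 = 7/9·(1−(7/9)^3)/(1−7/9) = 1.8532, and (24−14)/(14−7) = 1.4286.
1.8532 ≥ 1.4286, so cooperation is sustainable.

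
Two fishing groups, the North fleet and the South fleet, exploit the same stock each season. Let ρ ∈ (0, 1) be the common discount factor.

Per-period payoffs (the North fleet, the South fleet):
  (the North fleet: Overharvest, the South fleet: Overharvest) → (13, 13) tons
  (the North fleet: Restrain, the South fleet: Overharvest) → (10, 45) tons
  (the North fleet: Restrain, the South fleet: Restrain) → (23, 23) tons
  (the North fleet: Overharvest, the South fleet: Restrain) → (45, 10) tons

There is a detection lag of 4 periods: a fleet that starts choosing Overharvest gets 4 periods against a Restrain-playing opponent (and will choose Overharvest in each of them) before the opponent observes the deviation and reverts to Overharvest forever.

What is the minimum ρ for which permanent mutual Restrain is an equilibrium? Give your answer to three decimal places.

0.911

Deviating for the 4 undetected periods gains 45−23 = 22 per period over cooperation, then loses 23−13 = 10 per period forever once punishment starts.
Gain: 22(1 + ρ + … + ρ^3); loss: 10·ρ^4/(1−ρ).
No profitable deviation ⇔ 22(1−ρ^4) ≤ 10·ρ^4, i.e. ρ^4 ≥ 22/(22+10) = 11/16.
Hence ρ ≥ (11/16)^(1/4) ≈ 0.911.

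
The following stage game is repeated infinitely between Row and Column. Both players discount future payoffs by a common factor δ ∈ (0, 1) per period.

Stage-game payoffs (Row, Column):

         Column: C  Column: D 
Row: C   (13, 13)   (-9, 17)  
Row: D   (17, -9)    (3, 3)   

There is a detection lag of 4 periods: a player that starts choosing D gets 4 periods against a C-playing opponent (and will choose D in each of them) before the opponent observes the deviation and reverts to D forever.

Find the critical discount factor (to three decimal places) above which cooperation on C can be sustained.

0.731

A deviator earns 17 for 4 periods, then 3 forever; cooperating earns 13 forever. Multiplying the IC by (1−δ):
13 ≥ 17(1−δ^4) + 3δ^4, so 14·δ^4 ≥ 4 and δ^4 ≥ 2/7.
δ ≥ (2/7)^(1/4) ≈ 0.731.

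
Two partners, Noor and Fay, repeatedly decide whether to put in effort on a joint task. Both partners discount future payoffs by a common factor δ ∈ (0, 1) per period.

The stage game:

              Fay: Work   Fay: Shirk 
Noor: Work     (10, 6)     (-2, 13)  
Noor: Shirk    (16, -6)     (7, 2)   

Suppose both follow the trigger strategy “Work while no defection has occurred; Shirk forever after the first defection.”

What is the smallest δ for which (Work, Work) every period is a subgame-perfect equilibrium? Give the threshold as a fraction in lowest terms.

2/3

For Noor: deviation gain 16−10 = 6, per-period punishment loss 10−7 = 3. IC gives δ ≥ 6/9 = 2/3.
For Fay: gain 7, loss 4 per period, so δ ≥ 7/11.
The tighter constraint is Noor's, so cooperation needs δ ≥ 2/3.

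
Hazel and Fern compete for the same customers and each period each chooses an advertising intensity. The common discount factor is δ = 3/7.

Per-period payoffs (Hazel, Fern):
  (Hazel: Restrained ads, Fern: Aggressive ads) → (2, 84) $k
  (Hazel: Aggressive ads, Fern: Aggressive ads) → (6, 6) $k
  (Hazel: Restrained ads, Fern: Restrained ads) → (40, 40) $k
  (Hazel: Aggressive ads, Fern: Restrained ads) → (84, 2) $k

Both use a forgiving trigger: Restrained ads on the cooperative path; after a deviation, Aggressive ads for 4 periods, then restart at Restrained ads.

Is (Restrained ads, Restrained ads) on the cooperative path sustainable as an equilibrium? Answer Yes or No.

A one-shot deviation gives 84 now, then 6 for 4 periods, then back to 40.
Gain from deviating: (84−40) today; loss: (40−6) in each of the next 4 periods.
No-deviation condition: (40−6)(δ+…+δ^4) ≥ 84−40, i.e. δ+…+δ^4 ≥ 22/17.
At δ = 3/7: δ+…+δ^4 = 0.7247 < 1.2941.
So cooperation is not sustainable.

No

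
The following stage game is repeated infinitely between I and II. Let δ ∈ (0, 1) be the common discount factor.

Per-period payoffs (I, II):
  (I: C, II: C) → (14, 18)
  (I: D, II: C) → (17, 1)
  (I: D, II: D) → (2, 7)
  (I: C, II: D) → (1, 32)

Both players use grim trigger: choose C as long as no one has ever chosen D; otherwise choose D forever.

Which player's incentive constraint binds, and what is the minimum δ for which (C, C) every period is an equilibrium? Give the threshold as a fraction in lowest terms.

II; δ ≥ 14/25

I's threshold: (17−14)/(17−2) = 1/5.
II's threshold: (32−18)/(32−7) = 14/25.
1/5 < 14/25, so II binds and δ* = 14/25.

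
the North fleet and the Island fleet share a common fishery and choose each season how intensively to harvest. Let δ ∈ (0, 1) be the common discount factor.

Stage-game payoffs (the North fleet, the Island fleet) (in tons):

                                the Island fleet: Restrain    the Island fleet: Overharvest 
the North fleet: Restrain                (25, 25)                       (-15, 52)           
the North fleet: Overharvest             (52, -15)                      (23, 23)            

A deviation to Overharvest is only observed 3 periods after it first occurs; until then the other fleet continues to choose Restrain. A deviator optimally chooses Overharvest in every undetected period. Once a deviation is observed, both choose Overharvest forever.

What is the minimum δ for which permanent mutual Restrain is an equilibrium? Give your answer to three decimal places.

0.976

The best deviation is to choose Overharvest for all 3 undetected periods, earning 52 each, then 23 forever once detected.
Deviation value: 52(1−δ^3)/(1−δ) + 23δ^3/(1−δ); cooperation value: 25/(1−δ).
IC: 25 ≥ 52(1−δ^3) + 23δ^3 = 52 − 29δ^3.
So δ^3 ≥ 27/29, giving δ ≥ (27/29)^(1/3) ≈ 0.976.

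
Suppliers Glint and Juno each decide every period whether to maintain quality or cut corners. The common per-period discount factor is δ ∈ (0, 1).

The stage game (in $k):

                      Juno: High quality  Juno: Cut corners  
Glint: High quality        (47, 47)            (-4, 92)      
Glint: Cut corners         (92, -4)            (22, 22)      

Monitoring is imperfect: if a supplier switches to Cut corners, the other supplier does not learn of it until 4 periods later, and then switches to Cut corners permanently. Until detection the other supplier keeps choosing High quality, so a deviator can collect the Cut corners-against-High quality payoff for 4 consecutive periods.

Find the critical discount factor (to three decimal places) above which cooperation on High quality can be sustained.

The best deviation is to choose Cut corners for all 4 undetected periods, earning 92 each, then 22 forever once detected.
Deviation value: 92(1−δ^4)/(1−δ) + 22δ^4/(1−δ); cooperation value: 47/(1−δ).
IC: 47 ≥ 92(1−δ^4) + 22δ^4 = 92 − 70δ^4.
So δ^4 ≥ 45/70 = 9/14, giving δ ≥ (9/14)^(1/4) ≈ 0.895.

0.895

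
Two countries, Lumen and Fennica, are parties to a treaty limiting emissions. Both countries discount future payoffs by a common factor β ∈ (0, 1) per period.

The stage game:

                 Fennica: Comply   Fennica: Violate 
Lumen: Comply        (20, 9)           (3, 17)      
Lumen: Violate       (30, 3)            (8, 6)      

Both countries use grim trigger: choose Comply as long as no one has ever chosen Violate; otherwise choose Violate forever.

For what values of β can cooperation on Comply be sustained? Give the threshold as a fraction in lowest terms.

8/11

For Lumen: deviation gain 30−20 = 10, per-period punishment loss 20−8 = 12. IC gives β ≥ 10/22 = 5/11.
For Fennica: gain 8, loss 3 per period, so β ≥ 8/11.
The tighter constraint is Fennica's, so cooperation needs β ≥ 8/11.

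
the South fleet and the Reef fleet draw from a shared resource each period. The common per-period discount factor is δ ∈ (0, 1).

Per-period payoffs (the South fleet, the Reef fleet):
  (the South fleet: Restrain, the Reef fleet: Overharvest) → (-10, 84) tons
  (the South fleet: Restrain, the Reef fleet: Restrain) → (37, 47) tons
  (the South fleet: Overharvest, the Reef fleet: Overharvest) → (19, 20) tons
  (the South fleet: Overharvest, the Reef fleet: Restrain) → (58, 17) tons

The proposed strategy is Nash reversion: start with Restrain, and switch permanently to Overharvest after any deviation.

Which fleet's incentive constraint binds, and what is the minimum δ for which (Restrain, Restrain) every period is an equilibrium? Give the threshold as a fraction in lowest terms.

the Reef fleet; δ ≥ 37/64

For the South fleet: deviation gain 58−37 = 21, per-period punishment loss 37−19 = 18. IC gives δ ≥ 21/39 = 7/13.
For the Reef fleet: gain 37, loss 27 per period, so δ ≥ 37/64.
The tighter constraint is the Reef fleet's, so cooperation needs δ ≥ 37/64.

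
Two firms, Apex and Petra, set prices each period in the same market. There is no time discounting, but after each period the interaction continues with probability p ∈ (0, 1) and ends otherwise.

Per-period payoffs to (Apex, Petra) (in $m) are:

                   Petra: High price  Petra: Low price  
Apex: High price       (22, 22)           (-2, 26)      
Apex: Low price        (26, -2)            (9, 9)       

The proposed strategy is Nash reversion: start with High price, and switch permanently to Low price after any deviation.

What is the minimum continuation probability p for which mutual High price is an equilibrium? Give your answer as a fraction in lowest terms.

4/17

Expected cooperation value is 22 + p·22 + p²·22 + … = 22/(1−p); deviation gives 26 + p·9/(1−p).
22 ≥ 26(1−p) + 9p ⇒ 17p ≥ 4 ⇒ p ≥ 4/17.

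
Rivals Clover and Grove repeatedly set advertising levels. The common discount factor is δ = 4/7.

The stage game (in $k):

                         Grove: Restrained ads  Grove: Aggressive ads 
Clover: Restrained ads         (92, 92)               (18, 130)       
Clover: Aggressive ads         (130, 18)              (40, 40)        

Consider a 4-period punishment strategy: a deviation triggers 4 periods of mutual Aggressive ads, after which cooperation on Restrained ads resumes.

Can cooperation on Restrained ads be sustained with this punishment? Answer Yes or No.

Yes

A one-shot deviation gives 130 now, then 40 for 4 periods, then back to 92.
Gain from deviating: (130−92) today; loss: (92−40) in each of the next 4 periods.
No-deviation condition: (92−40)(δ+…+δ^4) ≥ 130−92, i.e. δ+…+δ^4 ≥ 19/26.
At δ = 4/7: δ+…+δ^4 = 1.1912 ≥ 0.7308.
So cooperation is sustainable.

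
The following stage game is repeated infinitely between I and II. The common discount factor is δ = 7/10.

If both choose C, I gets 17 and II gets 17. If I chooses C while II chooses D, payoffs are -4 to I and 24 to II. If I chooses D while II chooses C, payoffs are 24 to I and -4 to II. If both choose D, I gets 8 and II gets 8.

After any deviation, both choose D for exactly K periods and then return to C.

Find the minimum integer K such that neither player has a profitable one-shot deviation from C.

2

Need Σ_{k=1}^{K} δ^k ≥ (24−17)/(17−8) = 0.7778 at δ = 7/10.
At K = 1 the sum is 0.7000 < 0.7778; at K = 2 it is 1.1900 ≥ 0.7778.
So the minimum punishment length is K = 2.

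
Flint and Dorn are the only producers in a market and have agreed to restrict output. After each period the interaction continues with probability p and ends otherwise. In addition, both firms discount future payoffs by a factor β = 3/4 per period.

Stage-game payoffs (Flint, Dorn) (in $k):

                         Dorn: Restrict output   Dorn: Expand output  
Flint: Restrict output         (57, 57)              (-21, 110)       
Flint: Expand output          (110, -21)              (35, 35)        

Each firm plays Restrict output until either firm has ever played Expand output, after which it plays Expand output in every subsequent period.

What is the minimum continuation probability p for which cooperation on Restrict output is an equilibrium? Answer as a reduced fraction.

With continuation probability p and discount β, the effective per-period discount factor is βp.
Grim-trigger IC: βp ≥ (110−57)/(110−35) = 53/75.
So p ≥ (53/75)/(3/4) = 212/225.

212/225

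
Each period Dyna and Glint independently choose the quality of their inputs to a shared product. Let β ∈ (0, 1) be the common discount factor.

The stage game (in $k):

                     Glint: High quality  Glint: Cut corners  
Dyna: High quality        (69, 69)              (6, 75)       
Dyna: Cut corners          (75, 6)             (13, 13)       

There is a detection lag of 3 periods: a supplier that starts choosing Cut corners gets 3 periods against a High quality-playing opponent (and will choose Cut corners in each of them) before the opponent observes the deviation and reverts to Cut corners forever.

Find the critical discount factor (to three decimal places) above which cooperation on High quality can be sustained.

0.459

A deviator earns 75 for 3 periods, then 13 forever; cooperating earns 69 forever. Multiplying the IC by (1−β):
69 ≥ 75(1−β^3) + 13β^3, so 62·β^3 ≥ 6 and β^3 ≥ 3/31.
β ≥ (3/31)^(1/3) ≈ 0.459.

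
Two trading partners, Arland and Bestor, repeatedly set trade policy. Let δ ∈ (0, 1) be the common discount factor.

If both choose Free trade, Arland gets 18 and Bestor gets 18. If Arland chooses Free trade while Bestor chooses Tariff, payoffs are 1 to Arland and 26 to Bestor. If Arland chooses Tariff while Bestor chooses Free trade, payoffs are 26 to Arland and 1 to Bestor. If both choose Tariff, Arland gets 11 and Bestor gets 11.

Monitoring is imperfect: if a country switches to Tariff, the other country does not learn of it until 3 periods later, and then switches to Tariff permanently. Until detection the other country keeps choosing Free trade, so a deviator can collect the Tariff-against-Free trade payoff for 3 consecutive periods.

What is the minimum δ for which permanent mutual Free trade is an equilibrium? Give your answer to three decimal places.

The best deviation is to choose Tariff for all 3 undetected periods, earning 26 each, then 11 forever once detected.
Deviation value: 26(1−δ^3)/(1−δ) + 11δ^3/(1−δ); cooperation value: 18/(1−δ).
IC: 18 ≥ 26(1−δ^3) + 11δ^3 = 26 − 15δ^3.
So δ^3 ≥ 8/15, giving δ ≥ (8/15)^(1/3) ≈ 0.811.

0.811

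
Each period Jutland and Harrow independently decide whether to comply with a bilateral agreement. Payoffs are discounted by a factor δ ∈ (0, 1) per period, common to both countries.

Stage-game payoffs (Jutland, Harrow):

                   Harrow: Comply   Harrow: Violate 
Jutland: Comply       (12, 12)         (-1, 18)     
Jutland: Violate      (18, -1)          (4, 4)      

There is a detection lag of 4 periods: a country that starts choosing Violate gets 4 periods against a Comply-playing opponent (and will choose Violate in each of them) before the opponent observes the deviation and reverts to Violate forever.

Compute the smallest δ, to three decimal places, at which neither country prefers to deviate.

0.809

A deviator earns 18 for 4 periods, then 4 forever; cooperating earns 12 forever. Multiplying the IC by (1−δ):
12 ≥ 18(1−δ^4) + 4δ^4, so 14·δ^4 ≥ 6 and δ^4 ≥ 3/7.
δ ≥ (3/7)^(1/4) ≈ 0.809.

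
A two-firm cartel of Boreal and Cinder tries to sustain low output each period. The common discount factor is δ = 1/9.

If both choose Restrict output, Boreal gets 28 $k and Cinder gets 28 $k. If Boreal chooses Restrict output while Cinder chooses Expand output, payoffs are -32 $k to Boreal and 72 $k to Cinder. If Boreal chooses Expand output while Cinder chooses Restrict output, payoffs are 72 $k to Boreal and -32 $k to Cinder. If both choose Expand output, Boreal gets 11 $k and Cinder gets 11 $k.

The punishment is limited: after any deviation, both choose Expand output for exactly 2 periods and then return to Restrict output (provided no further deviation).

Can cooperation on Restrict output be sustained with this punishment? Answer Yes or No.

IC: δ+…+δ^2 ≥ (72−28)/(28−11) = 44/17.
At δ = 1/9: partial sum = 0.1235 < 2.5882. Cooperation not sustainable.

No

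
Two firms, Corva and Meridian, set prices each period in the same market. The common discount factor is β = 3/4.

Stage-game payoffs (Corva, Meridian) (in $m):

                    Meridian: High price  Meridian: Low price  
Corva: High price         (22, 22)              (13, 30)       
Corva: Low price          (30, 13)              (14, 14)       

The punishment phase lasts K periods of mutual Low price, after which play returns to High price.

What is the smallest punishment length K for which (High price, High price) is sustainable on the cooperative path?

Need Σ_{k=1}^{K} β^k ≥ (30−22)/(22−14) = 1.0000 at β = 3/4.
At K = 1 the sum is 0.7500 < 1.0000; at K = 2 it is 1.3125 ≥ 1.0000.
So the minimum punishment length is K = 2.

2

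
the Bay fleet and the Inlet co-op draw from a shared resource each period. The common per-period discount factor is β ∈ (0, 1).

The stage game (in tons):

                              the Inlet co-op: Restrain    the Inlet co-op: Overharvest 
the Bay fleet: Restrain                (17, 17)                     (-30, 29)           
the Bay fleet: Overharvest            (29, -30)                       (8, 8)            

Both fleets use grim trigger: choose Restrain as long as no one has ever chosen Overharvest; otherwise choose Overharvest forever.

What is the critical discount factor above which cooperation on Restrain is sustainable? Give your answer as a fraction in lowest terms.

4/7

One-period gain from deviating is 29 − 17 = 12. The loss is 17 − 8 = 9 in every subsequent period, with present value 9·β/(1−β).
Deviation is unprofitable when 9·β/(1−β) ≥ 12, i.e. β/(1−β) ≥ 4/3.
Equivalently β ≥ 12/(12+9) = 4/7.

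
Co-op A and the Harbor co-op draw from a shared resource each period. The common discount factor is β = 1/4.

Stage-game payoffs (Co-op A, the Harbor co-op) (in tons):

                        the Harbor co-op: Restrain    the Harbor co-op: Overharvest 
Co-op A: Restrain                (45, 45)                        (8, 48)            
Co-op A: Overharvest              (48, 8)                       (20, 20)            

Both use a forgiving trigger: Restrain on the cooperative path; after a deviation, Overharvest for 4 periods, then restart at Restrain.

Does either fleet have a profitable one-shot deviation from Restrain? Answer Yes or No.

No

IC: β+…+β^4 ≥ (48−45)/(45−20) = 3/25.
At β = 1/4: partial sum = 0.3320 ≥ 0.1200. Cooperation sustainable.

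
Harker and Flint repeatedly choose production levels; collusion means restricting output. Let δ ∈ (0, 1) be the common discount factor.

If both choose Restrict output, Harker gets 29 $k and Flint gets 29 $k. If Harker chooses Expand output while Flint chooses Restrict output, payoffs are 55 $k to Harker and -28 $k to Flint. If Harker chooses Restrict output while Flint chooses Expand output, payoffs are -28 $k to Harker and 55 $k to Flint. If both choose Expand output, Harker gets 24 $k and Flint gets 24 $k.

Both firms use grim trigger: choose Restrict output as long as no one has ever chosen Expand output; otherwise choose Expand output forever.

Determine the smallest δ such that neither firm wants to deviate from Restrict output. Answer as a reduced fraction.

Cooperation forever yields 29 each period: 29/(1−δ).
Deviating yields 55 once, then 24 forever: 55 + 24δ/(1−δ).
No profitable deviation requires 29/(1−δ) ≥ 55 + 24δ/(1−δ).
Multiplying by (1−δ): 29 ≥ 55(1−δ) + 24δ = 55 − 31δ.
So 31δ ≥ 26, i.e. δ ≥ 26/31.

26/31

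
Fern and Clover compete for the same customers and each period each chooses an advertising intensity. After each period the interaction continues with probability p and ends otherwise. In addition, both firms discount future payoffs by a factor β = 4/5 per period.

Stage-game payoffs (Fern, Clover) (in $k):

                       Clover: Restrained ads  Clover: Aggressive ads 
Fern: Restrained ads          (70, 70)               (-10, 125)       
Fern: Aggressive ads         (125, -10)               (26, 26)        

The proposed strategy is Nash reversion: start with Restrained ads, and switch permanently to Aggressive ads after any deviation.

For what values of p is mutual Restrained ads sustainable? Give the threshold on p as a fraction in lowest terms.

25/36

With continuation probability p and discount β, the effective per-period discount factor is βp.
Grim-trigger IC: βp ≥ (125−70)/(125−26) = 5/9.
So p ≥ (5/9)/(4/5) = 25/36.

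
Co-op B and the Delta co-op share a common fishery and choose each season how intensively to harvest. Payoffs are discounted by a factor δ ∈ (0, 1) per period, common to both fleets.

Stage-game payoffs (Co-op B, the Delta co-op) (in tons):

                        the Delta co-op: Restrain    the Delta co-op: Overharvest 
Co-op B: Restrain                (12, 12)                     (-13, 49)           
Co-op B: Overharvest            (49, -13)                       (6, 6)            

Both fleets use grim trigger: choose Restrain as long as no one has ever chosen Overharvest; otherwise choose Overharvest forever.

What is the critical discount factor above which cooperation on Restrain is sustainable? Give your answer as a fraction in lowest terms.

12/(1−δ) ≥ 49 + 6δ/(1−δ)
12 ≥ 49 − 43δ
δ ≥ 37/43.

37/43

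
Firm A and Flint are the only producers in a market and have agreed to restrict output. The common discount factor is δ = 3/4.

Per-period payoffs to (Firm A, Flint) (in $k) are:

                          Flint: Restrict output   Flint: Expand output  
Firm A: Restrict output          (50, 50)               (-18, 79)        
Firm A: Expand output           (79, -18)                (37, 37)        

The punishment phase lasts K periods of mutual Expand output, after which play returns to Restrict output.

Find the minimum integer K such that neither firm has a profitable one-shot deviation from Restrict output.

5

Need Σ_{k=1}^{K} δ^k ≥ (79−50)/(50−37) = 2.2308 at δ = 3/4.
At K = 4 the sum is 2.0508 < 2.2308; at K = 5 it is 2.2881 ≥ 2.2308.
So the minimum punishment length is K = 5.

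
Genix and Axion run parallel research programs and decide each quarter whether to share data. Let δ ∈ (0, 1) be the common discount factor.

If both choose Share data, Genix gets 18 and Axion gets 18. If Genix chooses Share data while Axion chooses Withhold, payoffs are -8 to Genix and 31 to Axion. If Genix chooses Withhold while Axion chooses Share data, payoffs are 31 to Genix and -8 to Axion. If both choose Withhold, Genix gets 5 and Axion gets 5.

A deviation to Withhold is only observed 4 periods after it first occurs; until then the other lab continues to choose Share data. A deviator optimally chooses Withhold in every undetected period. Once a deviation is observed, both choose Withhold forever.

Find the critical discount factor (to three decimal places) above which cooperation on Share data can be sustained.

The best deviation is to choose Withhold for all 4 undetected periods, earning 31 each, then 5 forever once detected.
Deviation value: 31(1−δ^4)/(1−δ) + 5δ^4/(1−δ); cooperation value: 18/(1−δ).
IC: 18 ≥ 31(1−δ^4) + 5δ^4 = 31 − 26δ^4.
So δ^4 ≥ 13/26 = 1/2, giving δ ≥ (1/2)^(1/4) ≈ 0.841.

0.841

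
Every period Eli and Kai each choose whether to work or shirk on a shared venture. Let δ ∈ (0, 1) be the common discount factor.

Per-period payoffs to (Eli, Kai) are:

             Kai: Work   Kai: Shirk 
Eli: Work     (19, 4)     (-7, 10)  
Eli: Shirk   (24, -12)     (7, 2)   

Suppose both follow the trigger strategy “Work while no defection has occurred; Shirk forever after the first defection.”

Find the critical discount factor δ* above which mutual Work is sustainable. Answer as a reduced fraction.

Eli: cooperation gives 19 each period; deviation gives 24 once then 7 forever.
  19/(1−δ) ≥ 24 + 7δ/(1−δ) ⇒ δ ≥ 5/17.
Kai: cooperation gives 4 each period; deviation gives 10 once then 2 forever.
  δ ≥ 6/8 = 3/4.
Both must hold, so the binding constraint is Kai's: δ ≥ 3/4.

3/4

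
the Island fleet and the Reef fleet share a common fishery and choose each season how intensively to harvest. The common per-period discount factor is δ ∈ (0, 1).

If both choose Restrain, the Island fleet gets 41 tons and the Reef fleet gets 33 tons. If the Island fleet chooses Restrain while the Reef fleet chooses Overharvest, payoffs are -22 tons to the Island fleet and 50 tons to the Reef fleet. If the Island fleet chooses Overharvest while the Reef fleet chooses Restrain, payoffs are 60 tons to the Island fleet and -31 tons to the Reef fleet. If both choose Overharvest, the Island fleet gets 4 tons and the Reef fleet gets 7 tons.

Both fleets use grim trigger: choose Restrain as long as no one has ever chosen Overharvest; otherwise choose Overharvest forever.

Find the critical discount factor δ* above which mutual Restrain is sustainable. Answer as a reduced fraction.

the Island fleet: cooperation gives 41 each period; deviation gives 60 once then 4 forever.
  41/(1−δ) ≥ 60 + 4δ/(1−δ) ⇒ δ ≥ 19/56.
the Reef fleet: cooperation gives 33 each period; deviation gives 50 once then 7 forever.
  δ ≥ 17/43.
Both must hold, so the binding constraint is the Reef fleet's: δ ≥ 17/43.

17/43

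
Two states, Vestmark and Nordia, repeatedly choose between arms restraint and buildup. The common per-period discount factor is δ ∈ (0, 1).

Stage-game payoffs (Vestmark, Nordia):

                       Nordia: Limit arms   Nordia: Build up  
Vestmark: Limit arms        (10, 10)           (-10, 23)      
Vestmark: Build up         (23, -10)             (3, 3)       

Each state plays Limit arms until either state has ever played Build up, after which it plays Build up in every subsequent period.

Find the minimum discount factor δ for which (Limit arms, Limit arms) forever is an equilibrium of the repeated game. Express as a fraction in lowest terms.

10/(1−δ) ≥ 23 + 3δ/(1−δ)
10 ≥ 23 − 20δ
δ ≥ 13/20.

13/20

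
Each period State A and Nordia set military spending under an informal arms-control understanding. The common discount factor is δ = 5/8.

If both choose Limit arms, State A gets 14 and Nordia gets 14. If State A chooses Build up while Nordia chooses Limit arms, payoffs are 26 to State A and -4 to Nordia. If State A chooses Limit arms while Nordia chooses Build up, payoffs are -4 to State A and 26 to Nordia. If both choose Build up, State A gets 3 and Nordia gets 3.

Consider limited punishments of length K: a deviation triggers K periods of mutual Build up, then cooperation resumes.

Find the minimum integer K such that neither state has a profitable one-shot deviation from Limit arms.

3

No profitable deviation requires (14−3)(δ+…+δ^K) ≥ 26−14, i.e. δ+…+δ^K ≥ 12/11 ≈ 1.0909.
With δ = 5/8, the partial sums are K=1: 0.6250, K=2: 1.0156, K=3: 1.2598.
K = 3 is the first length at which the sum reaches 1.0909.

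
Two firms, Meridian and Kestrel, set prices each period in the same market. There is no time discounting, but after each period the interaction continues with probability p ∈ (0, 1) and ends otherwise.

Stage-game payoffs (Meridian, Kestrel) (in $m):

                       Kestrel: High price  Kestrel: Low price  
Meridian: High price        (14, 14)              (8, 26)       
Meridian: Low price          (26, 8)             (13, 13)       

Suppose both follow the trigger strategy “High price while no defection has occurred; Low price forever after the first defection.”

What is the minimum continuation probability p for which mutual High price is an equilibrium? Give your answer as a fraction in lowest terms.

12/13

Expected cooperation value is 14 + p·14 + p²·14 + … = 14/(1−p); deviation gives 26 + p·13/(1−p).
14 ≥ 26(1−p) + 13p ⇒ 13p ≥ 12 ⇒ p ≥ 12/13.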